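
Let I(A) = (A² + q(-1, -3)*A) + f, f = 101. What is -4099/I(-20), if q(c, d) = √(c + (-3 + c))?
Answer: -2053599/253001 - 81980*I*√5/253001 ≈ -8.117 - 0.72455*I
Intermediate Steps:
q(c, d) = √(-3 + 2*c)
I(A) = 101 + A² + I*A*√5 (I(A) = (A² + √(-3 + 2*(-1))*A) + 101 = (A² + √(-3 - 2)*A) + 101 = (A² + √(-5)*A) + 101 = (A² + (I*√5)*A) + 101 = (A² + I*A*√5) + 101 = 101 + A² + I*A*√5)
-4099/I(-20) = -4099/(101 + (-20)² + I*(-20)*√5) = -4099/(101 + 400 - 20*I*√5) = -4099/(501 - 20*I*√5)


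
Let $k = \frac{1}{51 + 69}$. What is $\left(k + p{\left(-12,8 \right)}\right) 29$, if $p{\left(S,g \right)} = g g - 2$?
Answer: $\frac{215789}{120} \approx 1798.2$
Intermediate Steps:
$p{\left(S,g \right)} = -2 + g^{2}$ ($p{\left(S,g \right)} = g^{2} - 2 = -2 + g^{2}$)
$k = \frac{1}{120} \approx 0.0083333$
$\left(k + p{\left(-12,8 \right)}\right) 29 = \left(\frac{1}{120} - \left(2 - 8^{2}\right)\right) 29 = \left(\frac{1}{120} + \left(-2 + 64\right)\right) 29 = \left(\frac{1}{120} + 62\right) 29 = \frac{7441}{120} \cdot 29 = \frac{215789}{120}$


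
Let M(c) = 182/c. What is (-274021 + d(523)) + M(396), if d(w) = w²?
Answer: -97325/198 ≈ -491.54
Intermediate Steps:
(-274021 + d(523)) + M(396) = (-274021 + 523²) + 182/396 = (-274021 + 273529) + 182*(1/396) = -492 + 91/198 = -97325/198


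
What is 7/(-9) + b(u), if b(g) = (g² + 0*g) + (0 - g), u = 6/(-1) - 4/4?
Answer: 497/9 ≈ 55.222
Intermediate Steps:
u = -7 (u = 6*(-1) - 4*¼ = -6 - 1 = -7)
b(g) = g² - g (b(g) = (g² + 0) - g = g² - g)
7/(-9) + b(u) = 7/(-9) - 7*(-1 - 7) = 7*(-⅑) - 7*(-8) = -7/9 + 56 = 497/9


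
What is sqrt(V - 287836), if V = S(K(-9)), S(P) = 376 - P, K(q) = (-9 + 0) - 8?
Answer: I*sqrt(287443) ≈ 536.14*I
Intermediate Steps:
K(q) = -17 (K(q) = -9 - 8 = -17)
V = 393 (V = 376 - 1*(-17) = 376 + 17 = 393)
sqrt(V - 287836) = sqrt(393 - 287836) = sqrt(-287443) = I*sqrt(287443)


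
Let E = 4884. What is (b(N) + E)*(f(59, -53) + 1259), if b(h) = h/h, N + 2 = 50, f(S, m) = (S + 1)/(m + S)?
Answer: 6199065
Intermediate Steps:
f(S, m) = (1 + S)/(S + m)
N = 48 (N = -2 + 50 = 48)
b(h) = 1
(b(N) + E)*(f(59, -53) + 1259) = (1 + 4884)*((1 + 59)/(59 - 53) + 1259) = 4885*(60/6 + 1259) = 4885*((1/6)*60 + 1259) = 4885*(10 + 1259) = 4885*1269 = 6199065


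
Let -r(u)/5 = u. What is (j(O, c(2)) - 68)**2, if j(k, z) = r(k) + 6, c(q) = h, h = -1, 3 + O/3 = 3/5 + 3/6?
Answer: 4489/4 ≈ 1122.3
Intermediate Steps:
r(u) = -5*u
O = -57/10 (O = -9 + 3*(3/5 + 3/6) = -9 + 3*(3*(1/5) + 3*(1/6)) = -9 + 3*(3/5 + 1/2) = -9 + 3*(11/10) = -9 + 33/10 = -57/10 ≈ -5.7000)
c(q) = -1
j(k, z) = 6 - 5*k (j(k, z) = -5*k + 6 = 6 - 5*k)
(j(O, c(2)) - 68)**2 = ((6 - 5*(-57/10)) - 68)**2 = ((6 + 57/2) - 68)**2 = (69/2 - 68)**2 = (-67/2)**2 = 4489/4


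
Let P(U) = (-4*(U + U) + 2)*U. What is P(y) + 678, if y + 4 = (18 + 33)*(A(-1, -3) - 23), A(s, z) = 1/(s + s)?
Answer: -11569777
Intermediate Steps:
A(s, z) = 1/(2*s)
y = -2405/2 (y = -4 + (18 + 33)*((1/2)/(-1) - 23) = -4 + 51*((1/2)*(-1) - 23) = -4 + 51*(-1/2 - 23) = -4 + 51*(-47/2) = -4 - 2397/2 = -2405/2 ≈ -1202.5)
P(U) = U*(2 - 8*U) (P(U) = (-8*U + 2)*U = (2 - 8*U)*U = U*(2 - 8*U))
P(y) + 678 = 2*(-2405/2)*(1 - 4*(-2405/2)) + 678 = 2*(-2405/2)*(1 + 4810) + 678 = 2*(-2405/2)*4811 + 678 = -11570455 + 678 = -11569777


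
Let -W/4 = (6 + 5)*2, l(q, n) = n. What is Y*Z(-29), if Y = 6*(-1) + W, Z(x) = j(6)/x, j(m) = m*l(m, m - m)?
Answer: 0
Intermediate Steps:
j(m) = 0 (j(m) = m*(m - m) = m*0 = 0)
W = -88 (W = -4*(6 + 5)*2 = -44*2 = -4*22 = -88)
Z(x) = 0 (Z(x) = 0/x = 0)
Y = -94 (Y = 6*(-1) - 88 = -6 - 88 = -94)
Y*Z(-29) = -94*0 = 0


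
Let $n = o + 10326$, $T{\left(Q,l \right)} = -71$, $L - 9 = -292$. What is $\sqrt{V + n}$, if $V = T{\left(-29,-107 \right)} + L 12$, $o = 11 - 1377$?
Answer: $\sqrt{5493} \approx 74.115$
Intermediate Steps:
$L = -283$ ($L = 9 - 292 = -283$)
$o = -1366$ ($o = 11 - 1377 = -1366$)
$V = -3467$ ($V = -71 - 3396 = -3467$)
$n = 8960$ ($n = -1366 + 10326 = 8960$)
$\sqrt{V + n} = \sqrt{-3467 + 8960} = \sqrt{5493}$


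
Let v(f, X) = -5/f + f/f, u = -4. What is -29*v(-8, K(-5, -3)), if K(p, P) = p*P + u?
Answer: -377/8 ≈ -47.125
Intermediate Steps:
K(p, P) = -4 + P*p (K(p, P) = p*P - 4 = P*p - 4 = -4 + P*p)
v(f, X) = 1 - 5/f (v(f, X) = -5/f + 1 = 1 - 5/f)
-29*v(-8, K(-5, -3)) = -29*(-5 - 8)/(-8) = -(-29)*(-13)/8 = -29*13/8 = -377/8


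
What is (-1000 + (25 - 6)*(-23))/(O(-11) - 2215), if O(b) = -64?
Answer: 1437/2279 ≈ 0.63054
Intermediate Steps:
(-1000 + (25 - 6)*(-23))/(O(-11) - 2215) = (-1000 + (25 - 6)*(-23))/(-64 - 2215) = (-1000 + 19*(-23))/(-2279) = (-1000 - 437)*(-1/2279) = -1437*(-1/2279) = 1437/2279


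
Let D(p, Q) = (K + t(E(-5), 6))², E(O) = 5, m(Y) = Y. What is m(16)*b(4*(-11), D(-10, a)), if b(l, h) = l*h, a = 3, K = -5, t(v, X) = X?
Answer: -704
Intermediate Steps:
D(p, Q) = 1 (D(p, Q) = (-5 + 6)² = 1² = 1)
b(l, h) = h*l
m(16)*b(4*(-11), D(-10, a)) = 16*(1*(4*(-11))) = 16*(1*(-44)) = 16*(-44) = -704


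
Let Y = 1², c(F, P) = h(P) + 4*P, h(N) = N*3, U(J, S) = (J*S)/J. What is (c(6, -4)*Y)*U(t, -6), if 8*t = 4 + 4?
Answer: 168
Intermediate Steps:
t = 1 (t = (4 + 4)/8 = (⅛)*8 = 1)
U(J, S) = S
h(N) = 3*N
c(F, P) = 7*P (c(F, P) = 3*P + 4*P = 7*P)
Y = 1
(c(6, -4)*Y)*U(t, -6) = ((7*(-4))*1)*(-6) = -28*1*(-6) = -28*(-6) = 168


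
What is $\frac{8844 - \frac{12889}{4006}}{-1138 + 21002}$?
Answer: $\frac{185425}{416624} \approx 0.44507$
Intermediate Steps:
$\frac{8844 - \frac{12889}{4006}}{-1138 + 21002} = \frac{8844 - \frac{12889}{4006}}{19864} = \left(8844 - \frac{12889}{4006}\right) \frac{1}{19864} = \frac{35416175}{4006} \cdot \frac{1}{19864} = \frac{185425}{416624}$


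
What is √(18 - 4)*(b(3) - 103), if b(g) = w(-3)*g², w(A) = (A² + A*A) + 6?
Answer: 113*√14 ≈ 422.81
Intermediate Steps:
w(A) = 6 + 2*A² (w(A) = (A² + A²) + 6 = 2*A² + 6 = 6 + 2*A²)
b(g) = 24*g² (b(g) = (6 + 2*(-3)²)*g² = (6 + 2*9)*g² = (6 + 18)*g² = 24*g²)
√(18 - 4)*(b(3) - 103) = √(18 - 4)*(24*3² - 103) = √14*(24*9 - 103) = √14*(216 - 103) = √14*113 = 113*√14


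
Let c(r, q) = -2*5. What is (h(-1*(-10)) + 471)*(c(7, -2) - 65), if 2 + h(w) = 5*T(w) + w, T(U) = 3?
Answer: -37050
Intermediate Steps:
c(r, q) = -10
h(w) = 13 + w (h(w) = -2 + (5*3 + w) = -2 + (15 + w) = 13 + w)
(h(-1*(-10)) + 471)*(c(7, -2) - 65) = ((13 - 1*(-10)) + 471)*(-10 - 65) = ((13 + 10) + 471)*(-75) = (23 + 471)*(-75) = 494*(-75) = -37050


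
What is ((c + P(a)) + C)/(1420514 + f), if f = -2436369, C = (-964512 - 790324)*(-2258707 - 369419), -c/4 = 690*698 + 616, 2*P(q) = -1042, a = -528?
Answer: -4611928187871/1015855 ≈ -4.5399e+6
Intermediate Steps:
P(q) = -521 (P(q) = (½)*(-1042) = -521)
c = -1928944 (c = -4*(690*698 + 616) = -4*(481620 + 616) = -4*482236 = -1928944)
C = 4611930117336 (C = -1754836*(-2628126) = 4611930117336)
((c + P(a)) + C)/(1420514 + f) = ((-1928944 - 521) + 4611930117336)/(1420514 - 2436369) = (-1929465 + 4611930117336)/(-1015855) = 4611928187871*(-1/1015855) = -4611928187871/1015855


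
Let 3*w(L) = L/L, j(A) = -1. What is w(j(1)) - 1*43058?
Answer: -129173/3 ≈ -43058.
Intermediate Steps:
w(L) = ⅓ (w(L) = (L/L)/3 = (⅓)*1 = ⅓)
w(j(1)) - 1*43058 = ⅓ - 1*43058 = ⅓ - 43058 = -129173/3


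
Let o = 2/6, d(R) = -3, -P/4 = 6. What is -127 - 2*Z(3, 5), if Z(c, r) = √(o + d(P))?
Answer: -127 - 4*I*√6/3 ≈ -127.0 - 3.266*I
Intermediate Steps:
P = -24 (P = -4*6 = -24)
o = ⅓ (o = 2*(⅙) = ⅓ ≈ 0.33333)
Z(c, r) = 2*I*√6/3 (Z(c, r) = √(⅓ - 3) = √(-8/3) = 2*I*√6/3)
-127 - 2*Z(3, 5) = -127 - 4*I*√6/3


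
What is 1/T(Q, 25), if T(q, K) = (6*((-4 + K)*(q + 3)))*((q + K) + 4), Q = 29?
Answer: 1/233856 ≈ 4.2761e-6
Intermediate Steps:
T(q, K) = 6*(-4 + K)*(3 + q)*(4 + K + q) (T(q, K) = (6*((-4 + K)*(3 + q)))*((K + q) + 4) = (6*(-4 + K)*(3 + q))*(4 + K + q) = 6*(-4 + K)*(3 + q)*(4 + K + q))
1/T(Q, 25) = 1/(-288 - 168*29 - 24*29² + 18*25² + 6*25*29² + 6*29*25² + 18*25*29) = 1/(-288 - 4872 - 24*841 + 18*625 + 6*25*841 + 6*29*625 + 13050) = 1/(-288 - 4872 - 20184 + 11250 + 126150 + 108750 + 13050) = 1/233856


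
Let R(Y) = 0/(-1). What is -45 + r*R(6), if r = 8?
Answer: -45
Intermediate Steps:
R(Y) = 0 (R(Y) = 0*(-1) = 0)
-45 + r*R(6) = -45 + 8*0 = -45 + 0 = -45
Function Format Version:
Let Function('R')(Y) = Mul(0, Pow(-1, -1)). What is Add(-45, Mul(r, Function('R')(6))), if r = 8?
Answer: -45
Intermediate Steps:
Function('R')(Y) = 0 (Function('R')(Y) = Mul(0, -1) = 0)
Add(-45, Mul(r, Function('R')(6))) = Add(-45, Mul(8, 0)) = Add(-45, 0) = -45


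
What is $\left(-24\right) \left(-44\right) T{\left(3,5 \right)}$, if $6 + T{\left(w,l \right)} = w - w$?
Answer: $-6336$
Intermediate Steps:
$T{\left(w,l \right)} = -6$ ($T{\left(w,l \right)} = -6 + \left(w - w\right) = -6 + 0 = -6$)
$\left(-24\right) \left(-44\right) T{\left(3,5 \right)} = \left(-24\right) \left(-44\right) \left(-6\right) = 1056 \left(-6\right) = -6336$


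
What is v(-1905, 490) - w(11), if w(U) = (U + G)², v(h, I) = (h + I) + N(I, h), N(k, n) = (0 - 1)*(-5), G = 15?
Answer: -2086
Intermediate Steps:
N(k, n) = 5 (N(k, n) = -1*(-5) = 5)
v(h, I) = 5 + I + h (v(h, I) = (h + I) + 5 = (I + h) + 5 = 5 + I + h)
w(U) = (15 + U)² (w(U) = (U + 15)² = (15 + U)²)
v(-1905, 490) - w(11) = (5 + 490 - 1905) - (15 + 11)² = -1410 - 1*26² = -1410 - 1*676 = -1410 - 676 = -2086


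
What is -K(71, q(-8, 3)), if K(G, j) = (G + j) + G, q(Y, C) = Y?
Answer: -134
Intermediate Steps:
K(G, j) = j + 2*G
-K(71, q(-8, 3)) = -(-8 + 2*71) = -(-8 + 142) = -1*134 = -134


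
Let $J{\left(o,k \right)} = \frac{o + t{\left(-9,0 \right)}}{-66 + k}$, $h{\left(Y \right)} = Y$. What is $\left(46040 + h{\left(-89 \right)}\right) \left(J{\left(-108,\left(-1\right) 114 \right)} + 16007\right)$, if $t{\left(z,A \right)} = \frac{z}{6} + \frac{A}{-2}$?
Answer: $\frac{29422624421}{40} \approx 7.3557 \cdot 10^{8}$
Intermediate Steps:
$t{\left(z,A \right)} = - \frac{A}{2} + \frac{z}{6}$ ($t{\left(z,A \right)} = z \frac{1}{6} + A \left(- \frac{1}{2}\right) = \frac{z}{6} - \frac{A}{2} = - \frac{A}{2} + \frac{z}{6}$)
$J{\left(o,k \right)} = \frac{- \frac{3}{2} + o}{-66 + k}$ ($J{\left(o,k \right)} = \frac{o + \left(\left(- \frac{1}{2}\right) 0 + \frac{1}{6} \left(-9\right)\right)}{-66 + k} = \frac{o + \left(0 - \frac{3}{2}\right)}{-66 + k} = \frac{o - \frac{3}{2}}{-66 + k} = \frac{- \frac{3}{2} + o}{-66 + k}$)
$\left(46040 + h{\left(-89 \right)}\right) \left(J{\left(-108,\left(-1\right) 114 \right)} + 16007\right) = \left(46040 - 89\right) \left(\frac{- \frac{3}{2} - 108}{-66 - 114} + 16007\right) = 45951 \left(\frac{1}{-66 - 114} \left(- \frac{219}{2}\right) + 16007\right) = 45951 \left(\frac{1}{-180} \left(- \frac{219}{2}\right) + 16007\right) = 45951 \left(\left(- \frac{1}{180}\right) \left(- \frac{219}{2}\right) + 16007\right) = 45951 \left(\frac{73}{120} + 16007\right) = 45951 \cdot \frac{1920913}{120} = \frac{29422624421}{40}$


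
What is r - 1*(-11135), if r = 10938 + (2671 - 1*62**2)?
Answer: 20900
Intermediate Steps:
r = 9765 (r = 10938 + (2671 - 1*3844) = 10938 + (2671 - 3844) = 10938 - 1173 = 9765)
r - 1*(-11135) = 9765 - 1*(-11135) = 9765 + 11135 = 20900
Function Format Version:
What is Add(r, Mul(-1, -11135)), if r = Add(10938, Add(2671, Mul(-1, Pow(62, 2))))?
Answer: 20900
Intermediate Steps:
r = 9765 (r = Add(10938, Add(2671, Mul(-1, 3844))) = Add(10938, Add(2671, -3844)) = Add(10938, -1173) = 9765)
Add(r, Mul(-1, -11135)) = Add(9765, Mul(-1, -11135)) = Add(9765, 11135) = 20900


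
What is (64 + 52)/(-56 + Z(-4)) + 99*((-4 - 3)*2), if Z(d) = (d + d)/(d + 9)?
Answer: -99937/72 ≈ -1388.0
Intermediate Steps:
Z(d) = 2*d/(9 + d) (Z(d) = (2*d)/(9 + d) = 2*d/(9 + d))
(64 + 52)/(-56 + Z(-4)) + 99*((-4 - 3)*2) = (64 + 52)/(-56 + 2*(-4)/(9 - 4)) + 99*((-4 - 3)*2) = 116/(-56 + 2*(-4)/5) + 99*(-7*2) = 116/(-56 + 2*(-4)*(1/5)) + 99*(-14) = 116/(-56 - 8/5) - 1386 = 116/(-288/5) - 1386 = 116*(-5/288) - 1386 = -145/72 - 1386 = -99937/72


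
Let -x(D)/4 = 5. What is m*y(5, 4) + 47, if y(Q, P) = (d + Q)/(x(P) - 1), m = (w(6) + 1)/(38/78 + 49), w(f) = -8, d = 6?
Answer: 90853/1930 ≈ 47.074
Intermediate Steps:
x(D) = -20 (x(D) = -4*5 = -20)
m = -273/1930 (m = (-8 + 1)/(38/78 + 49) = -7/(38*(1/78) + 49) = -7/(19/39 + 49) = -7/1930/39 = -7*39/1930 = -273/1930 ≈ -0.14145)
y(Q, P) = -2/7 - Q/21 (y(Q, P) = (6 + Q)/(-20 - 1) = (6 + Q)/(-21) = (6 + Q)*(-1/21) = -2/7 - Q/21)
m*y(5, 4) + 47 = -273*(-2/7 - 1/21*5)/1930 + 47 = -273*(-2/7 - 5/21)/1930 + 47 = -273/1930*(-11/21) + 47 = 143/1930 + 47 = 90853/1930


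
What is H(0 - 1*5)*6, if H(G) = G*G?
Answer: 150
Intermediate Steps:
H(G) = G**2
H(0 - 1*5)*6 = (0 - 1*5)**2*6 = (0 - 5)**2*6 = (-5)**2*6 = 25*6 = 150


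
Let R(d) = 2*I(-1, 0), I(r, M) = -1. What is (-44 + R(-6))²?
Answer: 2116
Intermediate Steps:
R(d) = -2 (R(d) = 2*(-1) = -2)
(-44 + R(-6))² = (-44 - 2)² = (-46)² = 2116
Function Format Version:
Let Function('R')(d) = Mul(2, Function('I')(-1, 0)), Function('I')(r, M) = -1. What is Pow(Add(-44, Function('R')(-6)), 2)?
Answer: 2116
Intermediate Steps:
Function('R')(d) = -2 (Function('R')(d) = Mul(2, -1) = -2)
Pow(Add(-44, Function('R')(-6)), 2) = Pow(Add(-44, -2), 2) = Pow(-46, 2) = 2116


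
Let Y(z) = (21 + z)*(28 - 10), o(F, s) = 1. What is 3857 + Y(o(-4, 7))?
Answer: 4253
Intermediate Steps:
Y(z) = 378 + 18*z (Y(z) = (21 + z)*18 = 378 + 18*z)
3857 + Y(o(-4, 7)) = 3857 + (378 + 18*1) = 3857 + (378 + 18) = 3857 + 396 = 4253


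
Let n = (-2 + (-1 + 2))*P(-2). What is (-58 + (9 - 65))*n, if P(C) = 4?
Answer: 456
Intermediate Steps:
n = -4 (n = (-2 + (-1 + 2))*4 = (-2 + 1)*4 = -1*4 = -4)
(-58 + (9 - 65))*n = (-58 + (9 - 65))*(-4) = (-58 - 56)*(-4) = -114*(-4) = 456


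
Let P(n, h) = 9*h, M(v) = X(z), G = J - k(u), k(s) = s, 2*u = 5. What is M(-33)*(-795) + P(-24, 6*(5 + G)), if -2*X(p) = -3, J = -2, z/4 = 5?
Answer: -2331/2 ≈ -1165.5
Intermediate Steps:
z = 20 (z = 4*5 = 20)
u = 5/2 (u = (½)*5 = 5/2 ≈ 2.5000)
G = -9/2 (G = -2 - 1*5/2 = -2 - 5/2 = -9/2 ≈ -4.5000)
X(p) = 3/2 (X(p) = -½*(-3) = 3/2)
M(v) = 3/2
M(-33)*(-795) + P(-24, 6*(5 + G)) = (3/2)*(-795) + 9*(6*(5 - 9/2)) = -2385/2 + 9*(6*(½)) = -2385/2 + 9*3 = -2385/2 + 27 = -2331/2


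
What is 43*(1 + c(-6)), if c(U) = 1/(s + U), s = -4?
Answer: 387/10 ≈ 38.700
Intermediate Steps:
c(U) = 1/(-4 + U)
43*(1 + c(-6)) = 43*(1 + 1/(-4 - 6)) = 43*(1 + 1/(-10)) = 43*(1 - ⅒) = 43*(9/10) = 387/10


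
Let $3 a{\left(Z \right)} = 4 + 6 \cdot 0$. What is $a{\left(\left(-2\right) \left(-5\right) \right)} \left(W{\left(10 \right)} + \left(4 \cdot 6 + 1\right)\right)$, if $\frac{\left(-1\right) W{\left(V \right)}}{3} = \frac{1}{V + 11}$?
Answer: $\frac{232}{7} \approx 33.143$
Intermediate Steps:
$W{\left(V \right)} = - \frac{3}{11 + V}$ ($W{\left(V \right)} = - \frac{3}{V + 11} = - \frac{3}{11 + V}$)
$a{\left(Z \right)} = \frac{4}{3}$ ($a{\left(Z \right)} = \frac{4 + 6 \cdot 0}{3} = \frac{4 + 0}{3} = \frac{1}{3} \cdot 4 = \frac{4}{3}$)
$a{\left(\left(-2\right) \left(-5\right) \right)} \left(W{\left(10 \right)} + \left(4 \cdot 6 + 1\right)\right) = \frac{4 \left(- \frac{3}{11 + 10} + \left(4 \cdot 6 + 1\right)\right)}{3} = \frac{4 \left(- \frac{3}{21} + \left(24 + 1\right)\right)}{3} = \frac{4 \left(\left(-3\right) \frac{1}{21} + 25\right)}{3} = \frac{4 \left(- \frac{1}{7} + 25\right)}{3} = \frac{4}{3} \cdot \frac{174}{7} = \frac{232}{7}$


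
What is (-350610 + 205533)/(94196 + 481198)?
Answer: -48359/191798 ≈ -0.25214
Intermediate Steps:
(-350610 + 205533)/(94196 + 481198) = -145077/575394 = -145077*1/575394 = -48359/191798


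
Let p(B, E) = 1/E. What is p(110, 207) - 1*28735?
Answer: -5948144/207 ≈ -28735.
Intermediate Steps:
p(110, 207) - 1*28735 = 1/207 - 1*28735 = 1/207 - 28735 = -5948144/207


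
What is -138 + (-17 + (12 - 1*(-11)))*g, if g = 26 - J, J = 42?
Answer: -234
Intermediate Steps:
g = -16 (g = 26 - 1*42 = 26 - 42 = -16)
-138 + (-17 + (12 - 1*(-11)))*g = -138 + (-17 + (12 - 1*(-11)))*(-16) = -138 + (-17 + (12 + 11))*(-16) = -138 + (-17 + 23)*(-16) = -138 + 6*(-16) = -138 - 96 = -234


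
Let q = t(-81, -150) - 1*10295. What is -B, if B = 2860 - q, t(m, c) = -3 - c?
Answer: -13008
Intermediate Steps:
q = -10148 (q = (-3 - 1*(-150)) - 1*10295 = (-3 + 150) - 10295 = 147 - 10295 = -10148)
B = 13008 (B = 2860 - 1*(-10148) = 2860 + 10148 = 13008)
-B = -1*13008 = -13008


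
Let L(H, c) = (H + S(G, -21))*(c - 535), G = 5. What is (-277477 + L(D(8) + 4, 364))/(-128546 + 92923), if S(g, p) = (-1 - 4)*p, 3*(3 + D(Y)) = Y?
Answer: 296059/35623 ≈ 8.3109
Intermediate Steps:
D(Y) = -3 + Y/3
S(g, p) = -5*p
L(H, c) = (-535 + c)*(105 + H) (L(H, c) = (H - 5*(-21))*(c - 535) = (H + 105)*(-535 + c) = (105 + H)*(-535 + c) = (-535 + c)*(105 + H))
(-277477 + L(D(8) + 4, 364))/(-128546 + 92923) = (-277477 + (-56175 - 535*((-3 + (⅓)*8) + 4) + 105*364 + ((-3 + (⅓)*8) + 4)*364))/(-128546 + 92923) = (-277477 + (-56175 - 535*((-3 + 8/3) + 4) + 38220 + ((-3 + 8/3) + 4)*364))/(-35623) = (-277477 + (-56175 - 535*(-⅓ + 4) + 38220 + (-⅓ + 4)*364))*(-1/35623) = (-277477 + (-56175 - 535*11/3 + 38220 + (11/3)*364))*(-1/35623) = (-277477 + (-56175 - 5885/3 + 38220 + 4004/3))*(-1/35623) = (-277477 - 18582)*(-1/35623) = -296059*(-1/35623) = 296059/35623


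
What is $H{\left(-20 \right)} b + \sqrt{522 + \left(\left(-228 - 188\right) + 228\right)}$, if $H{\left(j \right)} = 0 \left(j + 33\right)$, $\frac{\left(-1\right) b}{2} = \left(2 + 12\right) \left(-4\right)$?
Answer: $\sqrt{334} \approx 18.276$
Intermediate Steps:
$b = 112$ ($b = - 2 \left(2 + 12\right) \left(-4\right) = - 2 \cdot 14 \left(-4\right) = \left(-2\right) \left(-56\right) = 112$)
$H{\left(j \right)} = 0$ ($H{\left(j \right)} = 0 \left(33 + j\right) = 0$)
$H{\left(-20 \right)} b + \sqrt{522 + \left(\left(-228 - 188\right) + 228\right)} = 0 \cdot 112 + \sqrt{522 + \left(\left(-228 - 188\right) + 228\right)} = 0 + \sqrt{522 + \left(-416 + 228\right)} = 0 + \sqrt{522 - 188} = 0 + \sqrt{334} = \sqrt{334}$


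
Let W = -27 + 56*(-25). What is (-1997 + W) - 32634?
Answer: -36058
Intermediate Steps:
W = -1427 (W = -27 - 1400 = -1427)
(-1997 + W) - 32634 = (-1997 - 1427) - 32634 = -3424 - 32634 = -36058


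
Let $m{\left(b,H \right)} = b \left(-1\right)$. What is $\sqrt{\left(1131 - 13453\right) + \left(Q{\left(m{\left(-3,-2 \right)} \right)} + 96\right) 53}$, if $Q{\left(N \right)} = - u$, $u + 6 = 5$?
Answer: $i \sqrt{7181} \approx 84.741 i$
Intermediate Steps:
$u = -1$ ($u = -6 + 5 = -1$)
$m{\left(b,H \right)} = - b$
$Q{\left(N \right)} = 1$ ($Q{\left(N \right)} = \left(-1\right) \left(-1\right) = 1$)
$\sqrt{\left(1131 - 13453\right) + \left(Q{\left(m{\left(-3,-2 \right)} \right)} + 96\right) 53} = \sqrt{\left(1131 - 13453\right) + \left(1 + 96\right) 53} = \sqrt{-12322 + 97 \cdot 53} = \sqrt{-12322 + 5141} = \sqrt{-7181} = i \sqrt{7181}$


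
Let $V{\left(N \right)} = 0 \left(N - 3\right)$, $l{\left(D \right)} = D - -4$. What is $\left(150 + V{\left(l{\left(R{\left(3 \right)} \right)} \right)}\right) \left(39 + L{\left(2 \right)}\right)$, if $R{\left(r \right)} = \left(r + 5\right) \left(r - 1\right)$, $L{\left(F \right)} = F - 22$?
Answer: $2850$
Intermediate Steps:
$L{\left(F \right)} = -22 + F$
$R{\left(r \right)} = \left(-1 + r\right) \left(5 + r\right)$ ($R{\left(r \right)} = \left(5 + r\right) \left(-1 + r\right) = \left(-1 + r\right) \left(5 + r\right)$)
$l{\left(D \right)} = 4 + D$ ($l{\left(D \right)} = D + 4 = 4 + D$)
$V{\left(N \right)} = 0$ ($V{\left(N \right)} = 0 \left(-3 + N\right) = 0$)
$\left(150 + V{\left(l{\left(R{\left(3 \right)} \right)} \right)}\right) \left(39 + L{\left(2 \right)}\right) = \left(150 + 0\right) \left(39 + \left(-22 + 2\right)\right) = 150 \left(39 - 20\right) = 150 \cdot 19 = 2850$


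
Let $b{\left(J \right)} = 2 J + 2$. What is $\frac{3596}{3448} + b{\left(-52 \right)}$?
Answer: $- \frac{87025}{862} \approx -100.96$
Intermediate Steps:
$b{\left(J \right)} = 2 + 2 J$
$\frac{3596}{3448} + b{\left(-52 \right)} = \frac{3596}{3448} + \left(2 + 2 \left(-52\right)\right) = 3596 \cdot \frac{1}{3448} + \left(2 - 104\right) = \frac{899}{862} - 102 = - \frac{87025}{862}$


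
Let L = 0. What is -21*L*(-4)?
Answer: 0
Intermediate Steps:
-21*L*(-4) = -21*0*(-4) = 0*(-4) = 0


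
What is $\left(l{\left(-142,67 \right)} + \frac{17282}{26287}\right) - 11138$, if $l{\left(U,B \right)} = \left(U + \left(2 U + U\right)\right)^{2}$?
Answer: $\frac{8188049764}{26287} \approx 3.1149 \cdot 10^{5}$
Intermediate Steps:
$l{\left(U,B \right)} = 16 U^{2}$ ($l{\left(U,B \right)} = \left(U + 3 U\right)^{2} = \left(4 U\right)^{2} = 16 U^{2}$)
$\left(l{\left(-142,67 \right)} + \frac{17282}{26287}\right) - 11138 = \left(16 \left(-142\right)^{2} + \frac{17282}{26287}\right) - 11138 = \left(16 \cdot 20164 + 17282 \cdot \frac{1}{26287}\right) - 11138 = \left(322624 + \frac{17282}{26287}\right) - 11138 = \frac{8480834370}{26287} - 11138 = \frac{8188049764}{26287}$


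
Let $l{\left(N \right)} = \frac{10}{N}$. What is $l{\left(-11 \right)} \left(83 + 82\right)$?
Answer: $-150$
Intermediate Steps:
$l{\left(-11 \right)} \left(83 + 82\right) = \frac{10}{-11} \left(83 + 82\right) = 10 \left(- \frac{1}{11}\right) 165 = \left(- \frac{10}{11}\right) 165 = -150$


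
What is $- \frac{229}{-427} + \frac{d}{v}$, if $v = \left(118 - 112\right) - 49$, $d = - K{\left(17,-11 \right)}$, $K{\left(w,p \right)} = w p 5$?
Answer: $- \frac{389398}{18361} \approx -21.208$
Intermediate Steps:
$K{\left(w,p \right)} = 5 p w$ ($K{\left(w,p \right)} = p w 5 = 5 p w$)
$d = 935$ ($d = - 5 \left(-11\right) 17 = \left(-1\right) \left(-935\right) = 935$)
$v = -43$ ($v = 6 - 49 = -43$)
$- \frac{229}{-427} + \frac{d}{v} = - \frac{229}{-427} + \frac{935}{-43} = \left(-229\right) \left(- \frac{1}{427}\right) + 935 \left(- \frac{1}{43}\right) = \frac{229}{427} - \frac{935}{43} = - \frac{389398}{18361}$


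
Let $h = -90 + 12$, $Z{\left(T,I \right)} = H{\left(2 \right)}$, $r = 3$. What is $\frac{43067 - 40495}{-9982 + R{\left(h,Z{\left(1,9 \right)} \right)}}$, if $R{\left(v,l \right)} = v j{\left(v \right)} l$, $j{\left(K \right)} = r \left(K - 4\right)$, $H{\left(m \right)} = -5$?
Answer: $- \frac{1286}{52961} \approx -0.024282$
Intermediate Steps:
$j{\left(K \right)} = -12 + 3 K$ ($j{\left(K \right)} = 3 \left(K - 4\right) = 3 \left(-4 + K\right) = -12 + 3 K$)
$Z{\left(T,I \right)} = -5$
$h = -78$
$R{\left(v,l \right)} = l v \left(-12 + 3 v\right)$ ($R{\left(v,l \right)} = v \left(-12 + 3 v\right) l = l v \left(-12 + 3 v\right)$)
$\frac{43067 - 40495}{-9982 + R{\left(h,Z{\left(1,9 \right)} \right)}} = \frac{43067 - 40495}{-9982 + 3 \left(-5\right) \left(-78\right) \left(-4 - 78\right)} = \frac{2572}{-9982 + 3 \left(-5\right) \left(-78\right) \left(-82\right)} = \frac{2572}{-9982 - 95940} = \frac{2572}{-105922} = 2572 \left(- \frac{1}{105922}\right) = - \frac{1286}{52961}$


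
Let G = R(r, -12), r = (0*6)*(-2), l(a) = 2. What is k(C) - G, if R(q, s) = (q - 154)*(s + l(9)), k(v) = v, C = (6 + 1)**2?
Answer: -1491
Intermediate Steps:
r = 0 (r = 0*(-2) = 0)
C = 49 (C = 7**2 = 49)
R(q, s) = (-154 + q)*(2 + s) (R(q, s) = (q - 154)*(s + 2) = (-154 + q)*(2 + s))
G = 1540 (G = -308 - 154*(-12) + 2*0 + 0*(-12) = -308 + 1848 + 0 + 0 = 1540)
k(C) - G = 49 - 1*1540 = 49 - 1540 = -1491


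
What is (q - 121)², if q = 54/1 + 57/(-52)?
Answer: 12538681/2704 ≈ 4637.1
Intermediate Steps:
q = 2751/52 (q = 54*1 + 57*(-1/52) = 54 - 57/52 = 2751/52 ≈ 52.904)
(q - 121)² = (2751/52 - 121)² = (-3541/52)² = 12538681/2704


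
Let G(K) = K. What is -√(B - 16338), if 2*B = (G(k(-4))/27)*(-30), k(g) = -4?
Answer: -I*√147022/3 ≈ -127.81*I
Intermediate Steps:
B = 20/9 (B = ((-4/27)*(-30))/2 = (((1/27)*(-4))*(-30))/2 = (-4/27*(-30))/2 = (½)*(40/9) = 20/9 ≈ 2.2222)
-√(B - 16338) = -√(20/9 - 16338) = -√(-147022/9) = -I*√147022/3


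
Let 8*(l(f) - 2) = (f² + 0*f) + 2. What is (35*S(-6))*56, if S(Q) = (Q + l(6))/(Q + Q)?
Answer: -245/2 ≈ -122.50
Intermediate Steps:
l(f) = 9/4 + f²/8 (l(f) = 2 + ((f² + 0*f) + 2)/8 = 2 + ((f² + 0) + 2)/8 = 2 + (f² + 2)/8 = 2 + (2 + f²)/8 = 2 + (¼ + f²/8) = 9/4 + f²/8)
S(Q) = (27/4 + Q)/(2*Q) (S(Q) = (Q + (9/4 + (⅛)*6²))/(Q + Q) = (Q + (9/4 + (⅛)*36))/((2*Q)) = (Q + (9/4 + 9/2))*(1/(2*Q)) = (Q + 27/4)*(1/(2*Q)) = (27/4 + Q)*(1/(2*Q)) = (27/4 + Q)/(2*Q))
(35*S(-6))*56 = (35*((⅛)*(27 + 4*(-6))/(-6)))*56 = (35*((⅛)*(-⅙)*(27 - 24)))*56 = (35*((⅛)*(-⅙)*3))*56 = (35*(-1/16))*56 = -35/16*56 = -245/2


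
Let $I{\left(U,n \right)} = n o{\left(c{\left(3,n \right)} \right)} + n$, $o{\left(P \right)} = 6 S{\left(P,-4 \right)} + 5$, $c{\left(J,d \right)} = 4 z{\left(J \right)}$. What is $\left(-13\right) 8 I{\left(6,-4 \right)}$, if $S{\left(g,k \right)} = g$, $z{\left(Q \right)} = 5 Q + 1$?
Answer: $162240$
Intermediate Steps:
$z{\left(Q \right)} = 1 + 5 Q$
$c{\left(J,d \right)} = 4 + 20 J$ ($c{\left(J,d \right)} = 4 \left(1 + 5 J\right) = 4 + 20 J$)
$o{\left(P \right)} = 5 + 6 P$ ($o{\left(P \right)} = 6 P + 5 = 5 + 6 P$)
$I{\left(U,n \right)} = 390 n$ ($I{\left(U,n \right)} = n \left(5 + 6 \left(4 + 20 \cdot 3\right)\right) + n = n \left(5 + 6 \left(4 + 60\right)\right) + n = n \left(5 + 6 \cdot 64\right) + n = n \left(5 + 384\right) + n = n 389 + n = 389 n + n = 390 n$)
$\left(-13\right) 8 I{\left(6,-4 \right)} = \left(-13\right) 8 \cdot 390 \left(-4\right) = \left(-104\right) \left(-1560\right) = 162240$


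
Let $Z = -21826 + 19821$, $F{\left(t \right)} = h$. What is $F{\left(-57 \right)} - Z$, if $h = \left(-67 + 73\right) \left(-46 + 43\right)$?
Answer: $1987$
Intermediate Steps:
$h = -18$ ($h = 6 \left(-3\right) = -18$)
$F{\left(t \right)} = -18$
$Z = -2005$
$F{\left(-57 \right)} - Z = -18 - -2005 = -18 + 2005 = 1987$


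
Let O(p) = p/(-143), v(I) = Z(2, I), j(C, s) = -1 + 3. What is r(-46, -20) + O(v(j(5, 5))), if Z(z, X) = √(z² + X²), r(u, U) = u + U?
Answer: -66 - 2*√2/143 ≈ -66.020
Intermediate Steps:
r(u, U) = U + u
j(C, s) = 2
Z(z, X) = √(X² + z²)
v(I) = √(4 + I²) (v(I) = √(I² + 2²) = √(I² + 4) = √(4 + I²))
O(p) = -p/143 (O(p) = p*(-1/143) = -p/143)
r(-46, -20) + O(v(j(5, 5))) = (-20 - 46) - √(4 + 2²)/143 = -66 - √(4 + 4)/143 = -66 - 2*√2/143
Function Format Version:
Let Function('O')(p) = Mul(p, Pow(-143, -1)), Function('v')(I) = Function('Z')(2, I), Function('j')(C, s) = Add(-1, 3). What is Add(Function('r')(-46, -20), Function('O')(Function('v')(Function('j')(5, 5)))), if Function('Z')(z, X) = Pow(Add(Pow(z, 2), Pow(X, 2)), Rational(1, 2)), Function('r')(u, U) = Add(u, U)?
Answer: Add(-66, Mul(Rational(-2, 143), Pow(2, Rational(1, 2)))) ≈ -66.020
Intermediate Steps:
Function('r')(u, U) = Add(U, u)
Function('j')(C, s) = 2
Function('Z')(z, X) = Pow(Add(Pow(X, 2), Pow(z, 2)), Rational(1, 2))
Function('v')(I) = Pow(Add(4, Pow(I, 2)), Rational(1, 2)) (Function('v')(I) = Pow(Add(Pow(I, 2), Pow(2, 2)), Rational(1, 2)) = Pow(Add(Pow(I, 2), 4), Rational(1, 2)) = Pow(Add(4, Pow(I, 2)), Rational(1, 2)))
Function('O')(p) = Mul(Rational(-1, 143), p) (Function('O')(p) = Mul(p, Rational(-1, 143)) = Mul(Rational(-1, 143), p))
Add(Function('r')(-46, -20), Function('O')(Function('v')(Function('j')(5, 5)))) = Add(Add(-20, -46), Mul(Rational(-1, 143), Pow(Add(4, Pow(2, 2)), Rational(1, 2)))) = Add(-66, Mul(Rational(-1, 143), Pow(Add(4, 4), Rational(1, 2)))) = Add(-66, Mul(Rational(-1, 143), Pow(8, Rational(1, 2)))) = Add(-66, Mul(Rational(-1, 143), Mul(2, Pow(2, Rational(1, 2))))) = Add(-66, Mul(Rational(-2, 143), Pow(2, Rational(1, 2))))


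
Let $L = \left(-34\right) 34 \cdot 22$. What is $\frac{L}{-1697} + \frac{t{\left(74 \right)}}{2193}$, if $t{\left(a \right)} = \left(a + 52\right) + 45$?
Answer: $\frac{18687521}{1240507} \approx 15.064$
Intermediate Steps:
$t{\left(a \right)} = 97 + a$ ($t{\left(a \right)} = \left(52 + a\right) + 45 = 97 + a$)
$L = -25432$ ($L = \left(-1156\right) 22 = -25432$)
$\frac{L}{-1697} + \frac{t{\left(74 \right)}}{2193} = - \frac{25432}{-1697} + \frac{97 + 74}{2193} = \left(-25432\right) \left(- \frac{1}{1697}\right) + 171 \cdot \frac{1}{2193} = \frac{25432}{1697} + \frac{57}{731} = \frac{18687521}{1240507}$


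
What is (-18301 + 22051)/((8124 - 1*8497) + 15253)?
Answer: 125/496 ≈ 0.25202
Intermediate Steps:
(-18301 + 22051)/((8124 - 1*8497) + 15253) = 3750/((8124 - 8497) + 15253) = 3750/(-373 + 15253) = 3750/14880 = 3750*(1/14880) = 125/496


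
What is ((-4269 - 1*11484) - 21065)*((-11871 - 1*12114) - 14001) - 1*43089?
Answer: 1398525459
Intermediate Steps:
((-4269 - 1*11484) - 21065)*((-11871 - 1*12114) - 14001) - 1*43089 = ((-4269 - 11484) - 21065)*((-11871 - 12114) - 14001) - 43089 = (-15753 - 21065)*(-23985 - 14001) - 43089 = -36818*(-37986) - 43089 = 1398568548 - 43089 = 1398525459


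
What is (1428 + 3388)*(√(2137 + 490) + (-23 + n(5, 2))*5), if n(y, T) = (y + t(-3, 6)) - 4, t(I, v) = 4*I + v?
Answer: -674240 + 4816*√2627 ≈ -4.2740e+5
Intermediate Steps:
t(I, v) = v + 4*I
n(y, T) = -10 + y (n(y, T) = (y + (6 + 4*(-3))) - 4 = (y + (6 - 12)) - 4 = (y - 6) - 4 = (-6 + y) - 4 = -10 + y)
(1428 + 3388)*(√(2137 + 490) + (-23 + n(5, 2))*5) = (1428 + 3388)*(√(2137 + 490) + (-23 + (-10 + 5))*5) = 4816*(√2627 + (-23 - 5)*5) = 4816*(√2627 - 28*5) = 4816*(√2627 - 140) = 4816*(-140 + √2627) = -674240 + 4816*√2627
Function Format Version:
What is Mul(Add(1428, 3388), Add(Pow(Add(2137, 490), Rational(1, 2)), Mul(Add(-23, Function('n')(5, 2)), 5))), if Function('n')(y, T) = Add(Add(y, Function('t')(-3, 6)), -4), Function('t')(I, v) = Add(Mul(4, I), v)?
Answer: Add(-674240, Mul(4816, Pow(2627, Rational(1, 2)))) ≈ -4.2740e+5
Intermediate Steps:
Function('t')(I, v) = Add(v, Mul(4, I))
Function('n')(y, T) = Add(-10, y) (Function('n')(y, T) = Add(Add(y, Add(6, Mul(4, -3))), -4) = Add(Add(y, Add(6, -12)), -4) = Add(Add(y, -6), -4) = Add(Add(-6, y), -4) = Add(-10, y))
Mul(Add(1428, 3388), Add(Pow(Add(2137, 490), Rational(1, 2)), Mul(Add(-23, Function('n')(5, 2)), 5))) = Mul(Add(1428, 3388), Add(Pow(Add(2137, 490), Rational(1, 2)), Mul(Add(-23, Add(-10, 5)), 5))) = Mul(4816, Add(Pow(2627, Rational(1, 2)), Mul(Add(-23, -5), 5))) = Mul(4816, Add(Pow(2627, Rational(1, 2)), Mul(-28, 5))) = Mul(4816, Add(Pow(2627, Rational(1, 2)), -140)) = Mul(4816, Add(-140, Pow(2627, Rational(1, 2)))) = Add(-674240, Mul(4816, Pow(2627, Rational(1, 2))))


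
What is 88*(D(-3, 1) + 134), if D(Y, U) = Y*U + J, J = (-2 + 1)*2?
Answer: 11352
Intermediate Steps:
J = -2 (J = -1*2 = -2)
D(Y, U) = -2 + U*Y (D(Y, U) = Y*U - 2 = U*Y - 2 = -2 + U*Y)
88*(D(-3, 1) + 134) = 88*((-2 + 1*(-3)) + 134) = 88*((-2 - 3) + 134) = 88*(-5 + 134) = 88*129 = 11352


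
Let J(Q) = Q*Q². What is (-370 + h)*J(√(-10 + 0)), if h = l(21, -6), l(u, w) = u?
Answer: 3490*I*√10 ≈ 11036.0*I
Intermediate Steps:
h = 21
J(Q) = Q³
(-370 + h)*J(√(-10 + 0)) = (-370 + 21)*(√(-10 + 0))³ = -349*(-10*I*√10) = -(-3490)*I*√10 = 3490*I*√10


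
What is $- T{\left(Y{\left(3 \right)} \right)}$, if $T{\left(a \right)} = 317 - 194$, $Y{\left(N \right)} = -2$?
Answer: $-123$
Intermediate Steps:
$T{\left(a \right)} = 123$ ($T{\left(a \right)} = 317 - 194 = 123$)
$- T{\left(Y{\left(3 \right)} \right)} = \left(-1\right) 123 = -123$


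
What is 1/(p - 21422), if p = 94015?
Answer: 1/72593 ≈ 1.3775e-5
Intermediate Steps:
1/(p - 21422) = 1/(94015 - 21422) = 1/72593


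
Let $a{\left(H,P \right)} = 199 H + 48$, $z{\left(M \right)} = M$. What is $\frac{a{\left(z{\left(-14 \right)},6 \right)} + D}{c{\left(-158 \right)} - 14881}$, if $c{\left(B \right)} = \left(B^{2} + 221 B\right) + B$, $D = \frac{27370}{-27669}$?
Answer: $\frac{3295004}{30066579} \approx 0.10959$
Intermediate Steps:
$D = - \frac{1190}{1203}$ ($D = 27370 \left(- \frac{1}{27669}\right) = - \frac{1190}{1203} \approx -0.98919$)
$a{\left(H,P \right)} = 48 + 199 H$
$c{\left(B \right)} = B^{2} + 222 B$
$\frac{a{\left(z{\left(-14 \right)},6 \right)} + D}{c{\left(-158 \right)} - 14881} = \frac{\left(48 + 199 \left(-14\right)\right) - \frac{1190}{1203}}{- 158 \left(222 - 158\right) - 14881} = \frac{\left(48 - 2786\right) - \frac{1190}{1203}}{\left(-158\right) 64 - 14881} = \frac{-2738 - \frac{1190}{1203}}{-10112 - 14881} = - \frac{3295004}{1203 \left(-24993\right)} = \left(- \frac{3295004}{1203}\right) \left(- \frac{1}{24993}\right) = \frac{3295004}{30066579}$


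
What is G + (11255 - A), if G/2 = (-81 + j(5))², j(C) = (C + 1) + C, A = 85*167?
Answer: 6860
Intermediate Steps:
A = 14195
j(C) = 1 + 2*C (j(C) = (1 + C) + C = 1 + 2*C)
G = 9800 (G = 2*(-81 + (1 + 2*5))² = 2*(-81 + (1 + 10))² = 2*(-81 + 11)² = 2*(-70)² = 2*4900 = 9800)
G + (11255 - A) = 9800 + (11255 - 1*14195) = 9800 + (11255 - 14195) = 9800 - 2940 = 6860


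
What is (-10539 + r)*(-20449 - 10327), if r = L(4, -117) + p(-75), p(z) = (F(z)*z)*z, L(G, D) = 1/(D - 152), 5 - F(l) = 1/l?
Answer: -146210867008/269 ≈ -5.4354e+8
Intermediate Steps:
F(l) = 5 - 1/l
L(G, D) = 1/(-152 + D)
p(z) = z²*(5 - 1/z) (p(z) = ((5 - 1/z)*z)*z = (z*(5 - 1/z))*z = z²*(5 - 1/z))
r = 7585799/269 (r = 1/(-152 - 117) - 75*(-1 + 5*(-75)) = 1/(-269) - 75*(-1 - 375) = -1/269 - 75*(-376) = -1/269 + 28200 = 7585799/269 ≈ 28200.)
(-10539 + r)*(-20449 - 10327) = (-10539 + 7585799/269)*(-20449 - 10327) = (4750808/269)*(-30776) = -146210867008/269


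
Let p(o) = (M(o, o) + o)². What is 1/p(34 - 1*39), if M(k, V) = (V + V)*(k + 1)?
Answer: 1/1225 ≈ 0.00081633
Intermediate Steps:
M(k, V) = 2*V*(1 + k) (M(k, V) = (2*V)*(1 + k) = 2*V*(1 + k))
p(o) = (o + 2*o*(1 + o))² (p(o) = (2*o*(1 + o) + o)² = (o + 2*o*(1 + o))²)
1/p(34 - 1*39) = 1/((34 - 1*39)²*(3 + 2*(34 - 1*39))²) = 1/((34 - 39)²*(3 + 2*(34 - 39))²) = 1/((-5)²*(3 + 2*(-5))²) = 1/(25*(3 - 10)²) = 1/(25*(-7)²) = 1/(25*49) = 1/1225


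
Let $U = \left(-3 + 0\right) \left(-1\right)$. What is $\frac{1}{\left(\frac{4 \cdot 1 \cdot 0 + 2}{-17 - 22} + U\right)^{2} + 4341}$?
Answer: $\frac{1521}{6615886} \approx 0.0002299$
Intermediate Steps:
$U = 3$ ($U = \left(-3\right) \left(-1\right) = 3$)
$\frac{1}{\left(\frac{4 \cdot 1 \cdot 0 + 2}{-17 - 22} + U\right)^{2} + 4341} = \frac{1}{\left(\frac{4 \cdot 1 \cdot 0 + 2}{-17 - 22} + 3\right)^{2} + 4341} = \frac{1}{\left(\frac{4 \cdot 0 + 2}{-17 - 22} + 3\right)^{2} + 4341} = \frac{1}{\left(\frac{0 + 2}{-39} + 3\right)^{2} + 4341} = \frac{1}{\left(2 \left(- \frac{1}{39}\right) + 3\right)^{2} + 4341} = \frac{1}{\left(- \frac{2}{39} + 3\right)^{2} + 4341} = \frac{1}{\left(\frac{115}{39}\right)^{2} + 4341} = \frac{1}{\frac{13225}{1521} + 4341} = \frac{1}{\frac{6615886}{1521}} = \frac{1521}{6615886}$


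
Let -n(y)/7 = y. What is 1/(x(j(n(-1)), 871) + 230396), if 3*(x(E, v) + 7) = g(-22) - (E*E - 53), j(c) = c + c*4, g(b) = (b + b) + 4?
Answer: 1/229985 ≈ 4.3481e-6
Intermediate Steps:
g(b) = 4 + 2*b (g(b) = 2*b + 4 = 4 + 2*b)
n(y) = -7*y
j(c) = 5*c (j(c) = c + 4*c = 5*c)
x(E, v) = -8/3 - E²/3 (x(E, v) = -7 + ((4 + 2*(-22)) - (E*E - 53))/3 = -7 + ((4 - 44) - (E² - 53))/3 = -7 + (-40 - (-53 + E²))/3 = -7 + (-40 + (53 - E²))/3 = -7 + (13 - E²)/3 = -7 + (13/3 - E²/3) = -8/3 - E²/3)
1/(x(j(n(-1)), 871) + 230396) = 1/((-8/3 - (5*(-7*(-1)))²/3) + 230396) = 1/((-8/3 - (5*7)²/3) + 230396) = 1/((-8/3 - ⅓*35²) + 230396) = 1/((-8/3 - ⅓*1225) + 230396) = 1/((-8/3 - 1225/3) + 230396) = 1/(-411 + 230396) = 1/229985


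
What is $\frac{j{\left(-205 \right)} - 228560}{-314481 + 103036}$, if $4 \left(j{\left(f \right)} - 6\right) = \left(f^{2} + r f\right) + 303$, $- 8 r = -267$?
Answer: $\frac{7029839}{6766240} \approx 1.039$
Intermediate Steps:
$r = \frac{267}{8}$ ($r = \left(- \frac{1}{8}\right) \left(-267\right) = \frac{267}{8} \approx 33.375$)
$j{\left(f \right)} = \frac{327}{4} + \frac{f^{2}}{4} + \frac{267 f}{32}$ ($j{\left(f \right)} = 6 + \frac{\left(f^{2} + \frac{267 f}{8}\right) + 303}{4} = 6 + \frac{303 + f^{2} + \frac{267 f}{8}}{4} = 6 + \left(\frac{303}{4} + \frac{f^{2}}{4} + \frac{267 f}{32}\right) = \frac{327}{4} + \frac{f^{2}}{4} + \frac{267 f}{32}$)
$\frac{j{\left(-205 \right)} - 228560}{-314481 + 103036} = \frac{\left(\frac{327}{4} + \frac{\left(-205\right)^{2}}{4} + \frac{267}{32} \left(-205\right)\right) - 228560}{-314481 + 103036} = \frac{\left(\frac{327}{4} + \frac{1}{4} \cdot 42025 - \frac{54735}{32}\right) - 228560}{-211445} = \left(\left(\frac{327}{4} + \frac{42025}{4} - \frac{54735}{32}\right) - 228560\right) \left(- \frac{1}{211445}\right) = \left(\frac{284081}{32} - 228560\right) \left(- \frac{1}{211445}\right) = \left(- \frac{7029839}{32}\right) \left(- \frac{1}{211445}\right) = \frac{7029839}{6766240}$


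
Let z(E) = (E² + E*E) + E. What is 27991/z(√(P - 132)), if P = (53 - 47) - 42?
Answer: -27991*√42/(-84*I + 336*√42) ≈ -83.183 - 3.2088*I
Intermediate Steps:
P = -36 (P = 6 - 42 = -36)
z(E) = E + 2*E² (z(E) = (E² + E²) + E = 2*E² + E = E + 2*E²)
27991/z(√(P - 132)) = 27991/((√(-36 - 132)*(1 + 2*√(-36 - 132)))) = 27991/((√(-168)*(1 + 2*√(-168)))) = 27991/(((2*I*√42)*(1 + 2*(2*I*√42)))) = 27991/(((2*I*√42)*(1 + 4*I*√42))) = 27991/((2*I*√42*(1 + 4*I*√42))) = 27991*(-I*√42/(84*(1 + 4*I*√42))) = -27991*I*√42/(84*(1 + 4*I*√42))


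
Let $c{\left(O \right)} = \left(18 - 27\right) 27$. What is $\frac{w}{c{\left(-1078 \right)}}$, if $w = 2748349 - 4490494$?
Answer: $\frac{580715}{81} \approx 7169.3$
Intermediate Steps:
$w = -1742145$ ($w = 2748349 - 4490494 = -1742145$)
$c{\left(O \right)} = -243$ ($c{\left(O \right)} = \left(-9\right) 27 = -243$)
$\frac{w}{c{\left(-1078 \right)}} = - \frac{1742145}{-243} = \left(-1742145\right) \left(- \frac{1}{243}\right) = \frac{580715}{81}$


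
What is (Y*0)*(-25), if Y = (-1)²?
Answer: 0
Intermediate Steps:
Y = 1
(Y*0)*(-25) = (1*0)*(-25) = 0*(-25) = 0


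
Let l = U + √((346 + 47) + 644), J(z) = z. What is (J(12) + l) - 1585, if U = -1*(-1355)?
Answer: -218 + √1037 ≈ -185.80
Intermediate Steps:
U = 1355
l = 1355 + √1037 (l = 1355 + √((346 + 47) + 644) = 1355 + √(393 + 644) = 1355 + √1037 ≈ 1387.2)
(J(12) + l) - 1585 = (12 + (1355 + √1037)) - 1585 = (1367 + √1037) - 1585 = -218 + √1037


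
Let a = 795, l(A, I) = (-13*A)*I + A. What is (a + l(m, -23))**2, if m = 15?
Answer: 28037025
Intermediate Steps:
l(A, I) = A - 13*A*I (l(A, I) = -13*A*I + A = A - 13*A*I)
(a + l(m, -23))**2 = (795 + 15*(1 - 13*(-23)))**2 = (795 + 15*(1 + 299))**2 = (795 + 15*300)**2 = (795 + 4500)**2 = 5295**2 = 28037025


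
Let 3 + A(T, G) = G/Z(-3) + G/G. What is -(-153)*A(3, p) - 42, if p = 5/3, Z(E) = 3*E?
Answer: -1129/3 ≈ -376.33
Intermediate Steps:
p = 5/3 (p = 5*(1/3) = 5/3 ≈ 1.6667)
A(T, G) = -2 - G/9 (A(T, G) = -3 + (G/((3*(-3))) + G/G) = -3 + (G/(-9) + 1) = -3 + (G*(-1/9) + 1) = -3 + (-G/9 + 1) = -3 + (1 - G/9) = -2 - G/9)
-(-153)*A(3, p) - 42 = -(-153)*(-2 - 1/9*5/3) - 42 = -(-153)*(-2 - 5/27) - 42 = -(-153)*(-59)/27 - 42 = -153*59/27 - 42 = -1003/3 - 42 = -1129/3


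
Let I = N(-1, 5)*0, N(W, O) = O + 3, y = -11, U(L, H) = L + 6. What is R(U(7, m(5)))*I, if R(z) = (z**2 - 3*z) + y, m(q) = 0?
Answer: 0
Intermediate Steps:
U(L, H) = 6 + L
N(W, O) = 3 + O
R(z) = -11 + z**2 - 3*z (R(z) = (z**2 - 3*z) - 11 = -11 + z**2 - 3*z)
I = 0 (I = (3 + 5)*0 = 8*0 = 0)
R(U(7, m(5)))*I = (-11 + (6 + 7)**2 - 3*(6 + 7))*0 = (-11 + 13**2 - 3*13)*0 = (-11 + 169 - 39)*0 = 119*0 = 0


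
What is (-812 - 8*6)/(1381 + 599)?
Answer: -43/99 ≈ -0.43434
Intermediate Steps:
(-812 - 8*6)/(1381 + 599) = (-812 - 48)/1980 = -860*1/1980 = -43/99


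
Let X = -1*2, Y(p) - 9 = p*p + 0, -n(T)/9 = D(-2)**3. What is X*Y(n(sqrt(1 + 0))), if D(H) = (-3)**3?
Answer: -62762119236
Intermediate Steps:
D(H) = -27
n(T) = 177147 (n(T) = -9*(-27)**3 = -9*(-19683) = 177147)
Y(p) = 9 + p**2 (Y(p) = 9 + (p*p + 0) = 9 + (p**2 + 0) = 9 + p**2)
X = -2
X*Y(n(sqrt(1 + 0))) = -2*(9 + 177147**2) = -2*(9 + 31381059609) = -2*31381059618 = -62762119236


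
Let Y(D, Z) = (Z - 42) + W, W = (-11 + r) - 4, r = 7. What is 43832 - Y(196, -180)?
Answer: 44062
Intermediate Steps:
W = -8 (W = (-11 + 7) - 4 = -4 - 4 = -8)
Y(D, Z) = -50 + Z (Y(D, Z) = (Z - 42) - 8 = (-42 + Z) - 8 = -50 + Z)
43832 - Y(196, -180) = 43832 - (-50 - 180) = 43832 - 1*(-230) = 43832 + 230 = 44062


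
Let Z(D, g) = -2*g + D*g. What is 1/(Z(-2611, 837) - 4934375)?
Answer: -1/7121456 ≈ -1.4042e-7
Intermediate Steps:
1/(Z(-2611, 837) - 4934375) = 1/(837*(-2 - 2611) - 4934375) = 1/(837*(-2613) - 4934375) = 1/(-2187081 - 4934375) = 1/(-7121456) = -1/7121456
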